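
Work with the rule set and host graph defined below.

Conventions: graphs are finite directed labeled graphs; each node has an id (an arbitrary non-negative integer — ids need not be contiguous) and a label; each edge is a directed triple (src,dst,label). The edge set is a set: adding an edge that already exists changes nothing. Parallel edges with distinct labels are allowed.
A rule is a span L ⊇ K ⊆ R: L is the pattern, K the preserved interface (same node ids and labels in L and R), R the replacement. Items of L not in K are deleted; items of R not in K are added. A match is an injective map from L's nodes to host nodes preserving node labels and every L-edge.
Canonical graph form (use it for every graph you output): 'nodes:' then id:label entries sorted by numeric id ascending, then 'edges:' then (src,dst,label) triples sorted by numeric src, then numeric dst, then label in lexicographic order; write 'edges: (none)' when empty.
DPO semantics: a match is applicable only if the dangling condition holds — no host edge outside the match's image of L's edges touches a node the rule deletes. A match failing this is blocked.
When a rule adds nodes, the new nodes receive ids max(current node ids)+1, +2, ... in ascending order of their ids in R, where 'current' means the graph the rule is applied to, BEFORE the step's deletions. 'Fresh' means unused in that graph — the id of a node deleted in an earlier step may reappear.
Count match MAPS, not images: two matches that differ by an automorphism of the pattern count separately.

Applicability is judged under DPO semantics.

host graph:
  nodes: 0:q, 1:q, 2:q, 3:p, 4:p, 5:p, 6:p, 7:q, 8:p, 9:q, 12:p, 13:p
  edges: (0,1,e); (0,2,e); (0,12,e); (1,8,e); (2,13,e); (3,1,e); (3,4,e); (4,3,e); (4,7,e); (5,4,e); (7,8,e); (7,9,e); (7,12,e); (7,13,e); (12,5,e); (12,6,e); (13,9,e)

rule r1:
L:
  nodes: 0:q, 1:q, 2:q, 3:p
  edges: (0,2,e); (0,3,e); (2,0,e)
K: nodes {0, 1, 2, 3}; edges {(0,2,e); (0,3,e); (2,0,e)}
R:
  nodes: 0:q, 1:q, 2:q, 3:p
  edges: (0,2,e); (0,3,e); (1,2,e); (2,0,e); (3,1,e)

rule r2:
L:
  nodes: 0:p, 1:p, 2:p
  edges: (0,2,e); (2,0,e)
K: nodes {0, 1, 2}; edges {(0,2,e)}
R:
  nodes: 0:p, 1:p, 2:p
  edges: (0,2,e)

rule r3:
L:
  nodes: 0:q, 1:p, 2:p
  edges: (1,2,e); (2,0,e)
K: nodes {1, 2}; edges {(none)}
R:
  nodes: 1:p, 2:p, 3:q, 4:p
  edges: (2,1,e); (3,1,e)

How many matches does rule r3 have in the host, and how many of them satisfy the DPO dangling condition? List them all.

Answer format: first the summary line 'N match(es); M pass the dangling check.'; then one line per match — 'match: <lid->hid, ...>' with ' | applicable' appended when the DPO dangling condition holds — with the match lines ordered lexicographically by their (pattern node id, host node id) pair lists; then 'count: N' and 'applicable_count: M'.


3 match(es); 0 pass the dangling check.
match: 0->1, 1->4, 2->3
match: 0->7, 1->3, 2->4
match: 0->7, 1->5, 2->4
count: 3
applicable_count: 0


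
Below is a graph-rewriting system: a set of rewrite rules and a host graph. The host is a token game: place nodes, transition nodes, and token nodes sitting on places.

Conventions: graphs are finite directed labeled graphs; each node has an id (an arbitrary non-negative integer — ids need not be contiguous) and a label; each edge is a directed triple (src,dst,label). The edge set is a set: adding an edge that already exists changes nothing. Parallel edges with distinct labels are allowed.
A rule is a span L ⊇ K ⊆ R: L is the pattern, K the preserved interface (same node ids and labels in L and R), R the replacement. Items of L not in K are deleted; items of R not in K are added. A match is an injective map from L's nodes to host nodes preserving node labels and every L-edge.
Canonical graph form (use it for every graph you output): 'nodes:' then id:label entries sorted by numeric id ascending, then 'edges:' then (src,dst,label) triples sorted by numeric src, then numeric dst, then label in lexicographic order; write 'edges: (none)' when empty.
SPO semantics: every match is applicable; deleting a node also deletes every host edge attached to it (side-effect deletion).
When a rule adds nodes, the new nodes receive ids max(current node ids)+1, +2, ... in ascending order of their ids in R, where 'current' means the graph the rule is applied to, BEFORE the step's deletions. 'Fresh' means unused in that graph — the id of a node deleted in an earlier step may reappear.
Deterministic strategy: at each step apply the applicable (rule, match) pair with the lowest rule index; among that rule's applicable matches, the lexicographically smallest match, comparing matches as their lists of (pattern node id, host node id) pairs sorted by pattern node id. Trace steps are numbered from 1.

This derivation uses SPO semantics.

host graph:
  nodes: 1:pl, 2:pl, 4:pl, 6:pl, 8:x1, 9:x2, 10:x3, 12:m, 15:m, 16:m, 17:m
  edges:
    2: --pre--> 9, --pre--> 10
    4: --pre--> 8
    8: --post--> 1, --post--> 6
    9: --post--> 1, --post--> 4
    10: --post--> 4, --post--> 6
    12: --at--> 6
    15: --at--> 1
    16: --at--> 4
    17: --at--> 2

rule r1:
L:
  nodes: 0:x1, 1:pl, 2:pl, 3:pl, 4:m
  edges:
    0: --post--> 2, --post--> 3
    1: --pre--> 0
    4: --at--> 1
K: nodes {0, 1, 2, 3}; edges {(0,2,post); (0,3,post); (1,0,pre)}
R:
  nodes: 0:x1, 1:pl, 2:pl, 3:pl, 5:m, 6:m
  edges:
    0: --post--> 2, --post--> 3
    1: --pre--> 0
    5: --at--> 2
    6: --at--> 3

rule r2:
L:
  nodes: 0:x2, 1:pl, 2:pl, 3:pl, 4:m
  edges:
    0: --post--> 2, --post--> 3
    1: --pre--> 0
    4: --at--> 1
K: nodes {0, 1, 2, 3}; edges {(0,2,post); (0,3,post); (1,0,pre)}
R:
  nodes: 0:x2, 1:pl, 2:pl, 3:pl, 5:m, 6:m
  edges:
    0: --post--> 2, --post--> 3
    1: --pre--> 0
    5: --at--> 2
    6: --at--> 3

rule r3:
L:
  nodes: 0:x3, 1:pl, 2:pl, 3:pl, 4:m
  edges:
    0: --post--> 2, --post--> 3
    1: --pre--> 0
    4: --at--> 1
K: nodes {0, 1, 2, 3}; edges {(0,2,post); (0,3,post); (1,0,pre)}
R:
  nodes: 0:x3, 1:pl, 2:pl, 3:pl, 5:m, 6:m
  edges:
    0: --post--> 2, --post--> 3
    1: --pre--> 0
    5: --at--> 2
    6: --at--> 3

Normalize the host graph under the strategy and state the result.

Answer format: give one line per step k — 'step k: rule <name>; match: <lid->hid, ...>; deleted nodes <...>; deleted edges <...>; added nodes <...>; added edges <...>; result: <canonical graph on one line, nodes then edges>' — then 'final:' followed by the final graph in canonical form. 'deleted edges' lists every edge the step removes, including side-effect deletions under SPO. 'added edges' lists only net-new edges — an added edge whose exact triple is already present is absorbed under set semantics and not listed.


step 1: rule r1; match: 0->8, 1->4, 2->1, 3->6, 4->16; deleted nodes 16; deleted edges (16,4,at); added nodes 18, 19; added edges (18,1,at); (19,6,at); result: nodes: 1:pl, 2:pl, 4:pl, 6:pl, 8:x1, 9:x2, 10:x3, 12:m, 15:m, 17:m, 18:m, 19:m edges: (2,9,pre); (2,10,pre); (4,8,pre); (8,1,post); (8,6,post); (9,1,post); (9,4,post); (10,4,post); (10,6,post); (12,6,at); (15,1,at); (17,2,at); (18,1,at); (19,6,at)
step 2: rule r2; match: 0->9, 1->2, 2->1, 3->4, 4->17; deleted nodes 17; deleted edges (17,2,at); added nodes 20, 21; added edges (20,1,at); (21,4,at); result: nodes: 1:pl, 2:pl, 4:pl, 6:pl, 8:x1, 9:x2, 10:x3, 12:m, 15:m, 18:m, 19:m, 20:m, 21:m edges: (2,9,pre); (2,10,pre); (4,8,pre); (8,1,post); (8,6,post); (9,1,post); (9,4,post); (10,4,post); (10,6,post); (12,6,at); (15,1,at); (18,1,at); (19,6,at); (20,1,at); (21,4,at)
step 3: rule r1; match: 0->8, 1->4, 2->1, 3->6, 4->21; deleted nodes 21; deleted edges (21,4,at); added nodes 22, 23; added edges (22,1,at); (23,6,at); result: nodes: 1:pl, 2:pl, 4:pl, 6:pl, 8:x1, 9:x2, 10:x3, 12:m, 15:m, 18:m, 19:m, 20:m, 22:m, 23:m edges: (2,9,pre); (2,10,pre); (4,8,pre); (8,1,post); (8,6,post); (9,1,post); (9,4,post); (10,4,post); (10,6,post); (12,6,at); (15,1,at); (18,1,at); (19,6,at); (20,1,at); (22,1,at); (23,6,at)
final:
nodes: 1:pl, 2:pl, 4:pl, 6:pl, 8:x1, 9:x2, 10:x3, 12:m, 15:m, 18:m, 19:m, 20:m, 22:m, 23:m
edges: (2,9,pre); (2,10,pre); (4,8,pre); (8,1,post); (8,6,post); (9,1,post); (9,4,post); (10,4,post); (10,6,post); (12,6,at); (15,1,at); (18,1,at); (19,6,at); (20,1,at); (22,1,at); (23,6,at)


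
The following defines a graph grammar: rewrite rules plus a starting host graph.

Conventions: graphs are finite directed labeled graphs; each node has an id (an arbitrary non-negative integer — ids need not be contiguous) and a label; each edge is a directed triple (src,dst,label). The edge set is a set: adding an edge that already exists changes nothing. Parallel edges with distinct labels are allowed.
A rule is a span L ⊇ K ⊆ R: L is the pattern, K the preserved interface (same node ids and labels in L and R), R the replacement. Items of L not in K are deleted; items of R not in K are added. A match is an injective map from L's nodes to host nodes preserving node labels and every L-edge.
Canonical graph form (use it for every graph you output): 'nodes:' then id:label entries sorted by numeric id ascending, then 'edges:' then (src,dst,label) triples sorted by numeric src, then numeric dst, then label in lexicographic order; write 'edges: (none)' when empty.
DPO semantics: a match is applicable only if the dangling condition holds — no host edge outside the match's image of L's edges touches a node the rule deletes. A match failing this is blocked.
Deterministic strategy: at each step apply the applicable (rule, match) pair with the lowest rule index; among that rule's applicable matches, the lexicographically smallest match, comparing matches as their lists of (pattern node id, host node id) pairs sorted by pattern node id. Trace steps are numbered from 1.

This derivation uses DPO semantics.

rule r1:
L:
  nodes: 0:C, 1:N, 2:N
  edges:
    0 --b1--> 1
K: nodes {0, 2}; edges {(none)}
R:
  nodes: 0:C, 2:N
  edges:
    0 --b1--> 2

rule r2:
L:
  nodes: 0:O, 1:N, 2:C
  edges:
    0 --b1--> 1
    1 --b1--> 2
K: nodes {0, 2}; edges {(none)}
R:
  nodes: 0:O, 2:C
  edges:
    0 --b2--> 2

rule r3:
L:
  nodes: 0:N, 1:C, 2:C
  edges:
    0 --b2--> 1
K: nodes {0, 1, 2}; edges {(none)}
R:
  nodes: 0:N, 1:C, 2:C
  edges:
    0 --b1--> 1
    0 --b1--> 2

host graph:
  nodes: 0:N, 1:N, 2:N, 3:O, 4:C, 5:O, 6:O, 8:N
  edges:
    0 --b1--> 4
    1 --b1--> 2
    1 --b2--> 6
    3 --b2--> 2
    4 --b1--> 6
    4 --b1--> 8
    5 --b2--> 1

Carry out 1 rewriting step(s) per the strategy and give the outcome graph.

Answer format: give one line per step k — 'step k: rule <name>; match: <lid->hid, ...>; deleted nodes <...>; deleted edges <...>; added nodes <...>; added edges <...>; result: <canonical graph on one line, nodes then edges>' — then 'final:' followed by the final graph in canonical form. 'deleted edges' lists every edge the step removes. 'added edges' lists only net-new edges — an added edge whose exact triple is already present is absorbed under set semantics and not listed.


step 1: rule r1; match: 0->4, 1->8, 2->0; deleted nodes 8; deleted edges (4,8,b1); added nodes (none); added edges (4,0,b1); result: nodes: 0:N, 1:N, 2:N, 3:O, 4:C, 5:O, 6:O edges: (0,4,b1); (1,2,b1); (1,6,b2); (3,2,b2); (4,0,b1); (4,6,b1); (5,1,b2)
final:
nodes: 0:N, 1:N, 2:N, 3:O, 4:C, 5:O, 6:O
edges: (0,4,b1); (1,2,b1); (1,6,b2); (3,2,b2); (4,0,b1); (4,6,b1); (5,1,b2)


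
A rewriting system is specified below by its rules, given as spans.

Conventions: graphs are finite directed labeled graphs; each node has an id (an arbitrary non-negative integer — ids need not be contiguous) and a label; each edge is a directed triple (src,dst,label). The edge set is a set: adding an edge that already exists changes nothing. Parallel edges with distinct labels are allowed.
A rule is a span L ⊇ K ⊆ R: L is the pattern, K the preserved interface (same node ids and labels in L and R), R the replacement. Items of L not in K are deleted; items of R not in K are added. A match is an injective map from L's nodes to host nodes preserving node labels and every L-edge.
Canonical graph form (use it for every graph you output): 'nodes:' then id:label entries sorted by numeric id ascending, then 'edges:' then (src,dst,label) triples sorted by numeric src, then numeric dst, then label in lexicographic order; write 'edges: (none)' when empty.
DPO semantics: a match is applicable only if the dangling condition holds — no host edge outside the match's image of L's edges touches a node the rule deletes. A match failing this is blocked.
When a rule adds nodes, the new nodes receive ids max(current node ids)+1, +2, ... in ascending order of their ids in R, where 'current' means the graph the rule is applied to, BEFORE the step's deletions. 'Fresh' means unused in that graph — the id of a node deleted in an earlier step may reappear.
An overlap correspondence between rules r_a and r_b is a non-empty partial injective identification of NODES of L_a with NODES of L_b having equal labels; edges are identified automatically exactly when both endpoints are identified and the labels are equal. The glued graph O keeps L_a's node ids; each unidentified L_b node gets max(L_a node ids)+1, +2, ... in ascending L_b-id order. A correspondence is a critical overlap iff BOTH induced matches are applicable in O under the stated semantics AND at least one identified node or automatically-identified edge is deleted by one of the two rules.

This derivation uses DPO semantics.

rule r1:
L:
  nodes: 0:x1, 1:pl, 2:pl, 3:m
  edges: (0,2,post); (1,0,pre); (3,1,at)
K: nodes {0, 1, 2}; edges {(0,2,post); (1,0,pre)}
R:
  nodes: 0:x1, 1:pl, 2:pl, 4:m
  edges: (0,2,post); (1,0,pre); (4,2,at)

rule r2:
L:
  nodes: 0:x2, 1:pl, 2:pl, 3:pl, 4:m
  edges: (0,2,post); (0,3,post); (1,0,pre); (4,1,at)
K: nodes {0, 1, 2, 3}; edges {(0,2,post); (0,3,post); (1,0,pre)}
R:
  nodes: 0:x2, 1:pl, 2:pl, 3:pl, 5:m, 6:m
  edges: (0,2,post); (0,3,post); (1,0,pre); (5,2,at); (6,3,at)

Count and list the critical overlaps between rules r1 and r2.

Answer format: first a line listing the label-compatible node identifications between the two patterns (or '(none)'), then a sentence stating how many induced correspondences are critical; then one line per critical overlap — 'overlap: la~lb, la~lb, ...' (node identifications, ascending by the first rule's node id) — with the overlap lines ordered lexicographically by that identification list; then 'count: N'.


label-compatible node identifications between L(r1) and L(r2): 1~1, 1~2, 1~3, 2~1, 2~2, 2~3, 3~4
3 of the induced correspondences are critical overlaps of r1 and r2.
overlap: 1~1, 2~2, 3~4
overlap: 1~1, 2~3, 3~4
overlap: 1~1, 3~4
count: 3


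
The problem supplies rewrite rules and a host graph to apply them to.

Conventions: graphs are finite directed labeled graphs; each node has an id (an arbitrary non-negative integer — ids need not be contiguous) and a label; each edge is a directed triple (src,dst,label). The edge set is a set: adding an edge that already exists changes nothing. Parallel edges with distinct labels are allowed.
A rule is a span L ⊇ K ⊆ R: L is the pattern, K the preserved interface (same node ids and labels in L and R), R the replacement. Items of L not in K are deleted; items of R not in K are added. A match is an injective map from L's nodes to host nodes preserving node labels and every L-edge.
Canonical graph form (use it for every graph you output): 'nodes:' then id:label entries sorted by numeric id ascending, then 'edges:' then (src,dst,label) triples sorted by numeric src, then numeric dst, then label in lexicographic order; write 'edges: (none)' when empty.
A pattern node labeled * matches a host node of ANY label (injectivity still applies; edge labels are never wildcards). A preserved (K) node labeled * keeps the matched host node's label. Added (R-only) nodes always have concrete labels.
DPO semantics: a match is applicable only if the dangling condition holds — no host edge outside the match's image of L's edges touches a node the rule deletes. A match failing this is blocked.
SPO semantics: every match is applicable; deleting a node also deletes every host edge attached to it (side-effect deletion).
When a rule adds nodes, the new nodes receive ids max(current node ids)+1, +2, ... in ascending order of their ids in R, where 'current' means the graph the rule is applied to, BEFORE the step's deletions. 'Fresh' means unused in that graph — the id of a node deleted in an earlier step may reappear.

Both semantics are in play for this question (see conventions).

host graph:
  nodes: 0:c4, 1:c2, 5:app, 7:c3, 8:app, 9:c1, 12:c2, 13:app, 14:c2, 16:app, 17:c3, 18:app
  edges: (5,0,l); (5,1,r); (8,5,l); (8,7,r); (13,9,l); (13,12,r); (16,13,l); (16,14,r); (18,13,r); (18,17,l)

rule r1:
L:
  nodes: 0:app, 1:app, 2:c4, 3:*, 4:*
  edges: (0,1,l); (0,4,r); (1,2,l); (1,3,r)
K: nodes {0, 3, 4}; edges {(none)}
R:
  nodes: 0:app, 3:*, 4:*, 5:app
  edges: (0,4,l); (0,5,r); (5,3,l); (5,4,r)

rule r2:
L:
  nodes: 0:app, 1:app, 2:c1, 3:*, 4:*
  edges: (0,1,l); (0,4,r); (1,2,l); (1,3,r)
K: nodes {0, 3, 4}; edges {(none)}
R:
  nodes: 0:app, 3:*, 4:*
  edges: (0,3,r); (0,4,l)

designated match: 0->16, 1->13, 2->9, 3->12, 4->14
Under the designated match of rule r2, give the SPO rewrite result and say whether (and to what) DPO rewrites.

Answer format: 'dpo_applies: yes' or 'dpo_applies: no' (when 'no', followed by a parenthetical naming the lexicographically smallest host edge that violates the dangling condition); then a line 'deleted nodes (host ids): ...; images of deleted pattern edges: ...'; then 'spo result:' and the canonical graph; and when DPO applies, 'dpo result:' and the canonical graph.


dpo_applies: no
(the rule deletes node 13, which keeps host edge (18,13,r) outside the match image — the dangling condition fails, DPO blocks; SPO proceeds and side-deletes such edges)
deleted nodes (host ids): 9, 13; images of deleted pattern edges: (13,9,l); (13,12,r); (16,13,l); (16,14,r)
spo result:
nodes: 0:c4, 1:c2, 5:app, 7:c3, 8:app, 12:c2, 14:c2, 16:app, 17:c3, 18:app
edges: (5,0,l); (5,1,r); (8,5,l); (8,7,r); (16,12,r); (16,14,l); (18,17,l)


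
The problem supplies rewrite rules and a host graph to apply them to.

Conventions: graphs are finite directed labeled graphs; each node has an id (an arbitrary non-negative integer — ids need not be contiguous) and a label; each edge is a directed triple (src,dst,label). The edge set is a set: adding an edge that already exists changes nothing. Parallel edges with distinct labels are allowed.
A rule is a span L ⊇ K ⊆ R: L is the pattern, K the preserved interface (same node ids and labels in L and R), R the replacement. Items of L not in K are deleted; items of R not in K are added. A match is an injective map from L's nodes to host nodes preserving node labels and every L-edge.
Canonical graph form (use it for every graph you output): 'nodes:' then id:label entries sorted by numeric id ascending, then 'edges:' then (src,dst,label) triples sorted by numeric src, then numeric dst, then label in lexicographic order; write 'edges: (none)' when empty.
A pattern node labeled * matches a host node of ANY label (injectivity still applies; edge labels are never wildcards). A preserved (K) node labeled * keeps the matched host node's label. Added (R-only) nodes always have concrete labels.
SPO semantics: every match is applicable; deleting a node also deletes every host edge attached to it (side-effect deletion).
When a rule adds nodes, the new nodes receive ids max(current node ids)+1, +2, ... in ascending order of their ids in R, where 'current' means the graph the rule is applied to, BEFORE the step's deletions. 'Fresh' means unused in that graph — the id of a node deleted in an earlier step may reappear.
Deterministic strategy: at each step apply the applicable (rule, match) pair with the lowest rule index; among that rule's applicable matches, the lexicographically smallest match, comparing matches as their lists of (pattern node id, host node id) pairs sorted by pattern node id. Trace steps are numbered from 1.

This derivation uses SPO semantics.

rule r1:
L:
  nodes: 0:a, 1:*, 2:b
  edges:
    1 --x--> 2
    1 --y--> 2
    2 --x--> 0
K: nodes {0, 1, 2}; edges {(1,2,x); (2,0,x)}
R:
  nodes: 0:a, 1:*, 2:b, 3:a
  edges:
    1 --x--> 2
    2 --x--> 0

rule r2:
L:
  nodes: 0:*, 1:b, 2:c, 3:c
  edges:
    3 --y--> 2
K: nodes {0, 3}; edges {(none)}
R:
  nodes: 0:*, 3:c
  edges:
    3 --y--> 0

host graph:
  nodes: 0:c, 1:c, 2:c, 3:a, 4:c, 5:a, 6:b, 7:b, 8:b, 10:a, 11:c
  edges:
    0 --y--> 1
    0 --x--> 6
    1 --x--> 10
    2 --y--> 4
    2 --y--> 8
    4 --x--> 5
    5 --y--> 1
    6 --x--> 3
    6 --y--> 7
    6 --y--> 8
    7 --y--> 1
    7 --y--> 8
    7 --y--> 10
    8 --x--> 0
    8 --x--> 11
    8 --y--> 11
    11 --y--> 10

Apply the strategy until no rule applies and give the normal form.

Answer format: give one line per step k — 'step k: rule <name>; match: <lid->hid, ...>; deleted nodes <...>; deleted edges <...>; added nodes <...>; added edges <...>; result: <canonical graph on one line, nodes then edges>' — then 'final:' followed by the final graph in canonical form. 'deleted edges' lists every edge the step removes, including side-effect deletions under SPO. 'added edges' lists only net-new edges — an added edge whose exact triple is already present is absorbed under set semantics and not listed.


step 1: rule r2; match: 0->0, 1->6, 2->4, 3->2; deleted nodes 4, 6; deleted edges (0,6,x); (2,4,y); (4,5,x); (6,3,x); (6,7,y); (6,8,y); added nodes (none); added edges (2,0,y); result: nodes: 0:c, 1:c, 2:c, 3:a, 5:a, 7:b, 8:b, 10:a, 11:c edges: (0,1,y); (1,10,x); (2,0,y); (2,8,y); (5,1,y); (7,1,y); (7,8,y); (7,10,y); (8,0,x); (8,11,x); (8,11,y); (11,10,y)
step 2: rule r2; match: 0->1, 1->7, 2->0, 3->2; deleted nodes 0, 7; deleted edges (0,1,y); (2,0,y); (7,1,y); (7,8,y); (7,10,y); (8,0,x); added nodes (none); added edges (2,1,y); result: nodes: 1:c, 2:c, 3:a, 5:a, 8:b, 10:a, 11:c edges: (1,10,x); (2,1,y); (2,8,y); (5,1,y); (8,11,x); (8,11,y); (11,10,y)
step 3: rule r2; match: 0->3, 1->8, 2->1, 3->2; deleted nodes 1, 8; deleted edges (1,10,x); (2,1,y); (2,8,y); (5,1,y); (8,11,x); (8,11,y); added nodes (none); added edges (2,3,y); result: nodes: 2:c, 3:a, 5:a, 10:a, 11:c edges: (2,3,y); (11,10,y)
final:
nodes: 2:c, 3:a, 5:a, 10:a, 11:c
edges: (2,3,y); (11,10,y)


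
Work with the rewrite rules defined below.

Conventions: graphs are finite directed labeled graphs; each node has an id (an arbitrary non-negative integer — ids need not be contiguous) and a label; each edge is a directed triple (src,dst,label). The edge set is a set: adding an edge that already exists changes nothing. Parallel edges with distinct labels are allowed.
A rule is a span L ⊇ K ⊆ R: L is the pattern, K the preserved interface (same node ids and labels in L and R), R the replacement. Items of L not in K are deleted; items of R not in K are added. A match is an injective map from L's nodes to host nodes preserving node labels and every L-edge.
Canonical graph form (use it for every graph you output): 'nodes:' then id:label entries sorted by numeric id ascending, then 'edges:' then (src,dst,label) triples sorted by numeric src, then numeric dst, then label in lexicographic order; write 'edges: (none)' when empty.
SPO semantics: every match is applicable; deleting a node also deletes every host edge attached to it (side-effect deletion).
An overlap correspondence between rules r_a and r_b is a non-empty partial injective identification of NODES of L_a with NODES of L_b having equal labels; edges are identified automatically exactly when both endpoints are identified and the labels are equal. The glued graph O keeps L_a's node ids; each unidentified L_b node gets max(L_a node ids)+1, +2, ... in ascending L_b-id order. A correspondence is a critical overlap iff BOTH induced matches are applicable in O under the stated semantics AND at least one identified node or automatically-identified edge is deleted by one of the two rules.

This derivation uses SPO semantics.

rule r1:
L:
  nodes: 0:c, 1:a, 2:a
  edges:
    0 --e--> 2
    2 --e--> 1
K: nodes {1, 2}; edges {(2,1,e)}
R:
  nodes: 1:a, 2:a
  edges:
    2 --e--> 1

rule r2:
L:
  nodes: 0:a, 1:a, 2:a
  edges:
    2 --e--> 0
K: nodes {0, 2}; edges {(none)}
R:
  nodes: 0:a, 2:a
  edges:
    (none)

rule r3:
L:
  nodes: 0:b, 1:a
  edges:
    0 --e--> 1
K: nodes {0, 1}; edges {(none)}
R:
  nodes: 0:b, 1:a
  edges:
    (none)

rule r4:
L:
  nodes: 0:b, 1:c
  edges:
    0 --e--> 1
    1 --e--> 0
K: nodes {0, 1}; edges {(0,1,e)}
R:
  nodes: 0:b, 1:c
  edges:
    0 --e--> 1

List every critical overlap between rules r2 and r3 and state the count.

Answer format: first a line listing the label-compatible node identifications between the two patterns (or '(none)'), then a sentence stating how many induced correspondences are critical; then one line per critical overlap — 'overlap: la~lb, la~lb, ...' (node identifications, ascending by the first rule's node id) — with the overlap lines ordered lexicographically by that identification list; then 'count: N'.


label-compatible node identifications between L(r2) and L(r3): 0~1, 1~1, 2~1
1 of the induced correspondences is a critical overlap of r2 and r3.
overlap: 1~1
count: 1


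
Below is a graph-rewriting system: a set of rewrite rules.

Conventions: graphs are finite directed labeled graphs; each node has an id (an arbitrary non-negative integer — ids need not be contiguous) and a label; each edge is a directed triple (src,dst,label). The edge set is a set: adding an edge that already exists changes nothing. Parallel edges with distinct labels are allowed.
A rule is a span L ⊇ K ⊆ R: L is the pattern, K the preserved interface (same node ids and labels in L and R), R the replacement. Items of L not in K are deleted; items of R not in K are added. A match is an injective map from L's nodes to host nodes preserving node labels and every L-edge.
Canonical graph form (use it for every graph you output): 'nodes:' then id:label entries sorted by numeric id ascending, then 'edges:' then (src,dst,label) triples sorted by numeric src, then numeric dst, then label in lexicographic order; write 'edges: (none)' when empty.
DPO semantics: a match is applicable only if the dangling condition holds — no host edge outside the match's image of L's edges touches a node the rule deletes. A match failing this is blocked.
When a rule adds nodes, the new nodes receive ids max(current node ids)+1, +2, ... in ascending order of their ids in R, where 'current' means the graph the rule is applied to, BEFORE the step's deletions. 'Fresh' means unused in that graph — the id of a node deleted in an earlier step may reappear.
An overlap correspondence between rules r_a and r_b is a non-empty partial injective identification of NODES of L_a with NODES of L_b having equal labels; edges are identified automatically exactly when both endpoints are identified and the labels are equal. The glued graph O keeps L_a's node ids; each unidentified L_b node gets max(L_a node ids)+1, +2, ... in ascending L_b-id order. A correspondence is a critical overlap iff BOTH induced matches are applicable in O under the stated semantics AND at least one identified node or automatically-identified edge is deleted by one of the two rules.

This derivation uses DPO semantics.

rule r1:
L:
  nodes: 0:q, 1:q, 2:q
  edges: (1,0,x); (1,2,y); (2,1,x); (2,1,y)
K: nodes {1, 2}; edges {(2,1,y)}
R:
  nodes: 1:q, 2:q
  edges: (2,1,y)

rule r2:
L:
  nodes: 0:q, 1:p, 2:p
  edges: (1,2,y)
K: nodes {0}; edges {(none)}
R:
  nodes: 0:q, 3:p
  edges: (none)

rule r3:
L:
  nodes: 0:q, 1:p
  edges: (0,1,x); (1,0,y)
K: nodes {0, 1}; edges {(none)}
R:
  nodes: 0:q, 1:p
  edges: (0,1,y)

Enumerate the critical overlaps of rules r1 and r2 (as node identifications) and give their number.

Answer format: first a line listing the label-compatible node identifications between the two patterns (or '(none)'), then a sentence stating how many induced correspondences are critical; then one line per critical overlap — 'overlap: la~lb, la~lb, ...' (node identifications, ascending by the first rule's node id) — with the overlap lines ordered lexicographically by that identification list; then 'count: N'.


label-compatible node identifications between L(r1) and L(r2): 0~0, 1~0, 2~0
1 of the induced correspondences is a critical overlap of r1 and r2.
overlap: 0~0
count: 1


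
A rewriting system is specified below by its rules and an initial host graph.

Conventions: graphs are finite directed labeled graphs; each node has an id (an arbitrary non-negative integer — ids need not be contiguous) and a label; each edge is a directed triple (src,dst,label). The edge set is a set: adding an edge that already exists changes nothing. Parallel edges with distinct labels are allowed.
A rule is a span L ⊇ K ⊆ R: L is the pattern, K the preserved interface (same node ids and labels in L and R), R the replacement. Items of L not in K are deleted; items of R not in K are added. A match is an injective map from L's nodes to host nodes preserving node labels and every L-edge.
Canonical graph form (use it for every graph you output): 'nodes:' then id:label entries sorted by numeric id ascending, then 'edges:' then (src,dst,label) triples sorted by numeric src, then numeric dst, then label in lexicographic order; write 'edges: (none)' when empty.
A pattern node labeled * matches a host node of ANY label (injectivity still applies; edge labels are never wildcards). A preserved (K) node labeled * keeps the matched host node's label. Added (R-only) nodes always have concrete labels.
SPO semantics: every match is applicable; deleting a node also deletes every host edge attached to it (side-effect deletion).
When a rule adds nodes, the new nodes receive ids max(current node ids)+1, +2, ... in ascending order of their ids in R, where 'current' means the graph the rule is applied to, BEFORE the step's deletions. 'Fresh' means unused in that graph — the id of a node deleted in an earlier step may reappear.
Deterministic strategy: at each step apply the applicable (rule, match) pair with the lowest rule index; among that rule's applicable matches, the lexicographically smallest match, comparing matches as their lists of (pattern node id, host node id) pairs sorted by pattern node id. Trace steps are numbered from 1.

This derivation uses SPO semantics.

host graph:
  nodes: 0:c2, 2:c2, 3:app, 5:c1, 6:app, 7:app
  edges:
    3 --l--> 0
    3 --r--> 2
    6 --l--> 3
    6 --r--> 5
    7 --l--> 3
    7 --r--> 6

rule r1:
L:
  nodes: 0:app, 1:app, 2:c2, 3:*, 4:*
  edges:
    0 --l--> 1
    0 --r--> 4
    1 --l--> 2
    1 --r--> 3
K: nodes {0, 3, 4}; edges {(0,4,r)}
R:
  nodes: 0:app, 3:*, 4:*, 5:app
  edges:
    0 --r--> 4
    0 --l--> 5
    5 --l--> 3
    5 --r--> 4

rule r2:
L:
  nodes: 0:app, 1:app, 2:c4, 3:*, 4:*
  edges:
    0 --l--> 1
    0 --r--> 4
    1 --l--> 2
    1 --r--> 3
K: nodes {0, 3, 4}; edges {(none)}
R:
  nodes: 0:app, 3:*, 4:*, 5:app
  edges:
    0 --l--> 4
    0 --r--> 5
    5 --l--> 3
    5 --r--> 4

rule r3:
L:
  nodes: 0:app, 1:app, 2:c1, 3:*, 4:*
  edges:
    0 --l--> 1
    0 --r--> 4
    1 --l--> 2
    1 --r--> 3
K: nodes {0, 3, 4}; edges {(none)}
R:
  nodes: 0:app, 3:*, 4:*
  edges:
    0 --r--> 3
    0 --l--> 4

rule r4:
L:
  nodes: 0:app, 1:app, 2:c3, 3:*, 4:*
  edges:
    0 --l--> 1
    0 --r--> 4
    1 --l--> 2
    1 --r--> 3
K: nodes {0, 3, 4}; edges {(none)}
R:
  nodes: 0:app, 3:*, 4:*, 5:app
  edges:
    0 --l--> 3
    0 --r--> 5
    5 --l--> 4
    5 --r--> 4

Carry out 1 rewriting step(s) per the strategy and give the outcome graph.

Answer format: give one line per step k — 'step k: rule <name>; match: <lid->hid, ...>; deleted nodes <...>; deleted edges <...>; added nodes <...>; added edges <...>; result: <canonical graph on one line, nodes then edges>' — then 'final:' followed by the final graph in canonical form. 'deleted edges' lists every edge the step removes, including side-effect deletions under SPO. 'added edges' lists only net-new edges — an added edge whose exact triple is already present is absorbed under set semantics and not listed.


step 1: rule r1; match: 0->6, 1->3, 2->0, 3->2, 4->5; deleted nodes 0, 3; deleted edges (3,0,l); (3,2,r); (6,3,l); (7,3,l); added nodes 8; added edges (6,8,l); (8,2,l); (8,5,r); result: nodes: 2:c2, 5:c1, 6:app, 7:app, 8:app edges: (6,5,r); (6,8,l); (7,6,r); (8,2,l); (8,5,r)
final:
nodes: 2:c2, 5:c1, 6:app, 7:app, 8:app
edges: (6,5,r); (6,8,l); (7,6,r); (8,2,l); (8,5,r)


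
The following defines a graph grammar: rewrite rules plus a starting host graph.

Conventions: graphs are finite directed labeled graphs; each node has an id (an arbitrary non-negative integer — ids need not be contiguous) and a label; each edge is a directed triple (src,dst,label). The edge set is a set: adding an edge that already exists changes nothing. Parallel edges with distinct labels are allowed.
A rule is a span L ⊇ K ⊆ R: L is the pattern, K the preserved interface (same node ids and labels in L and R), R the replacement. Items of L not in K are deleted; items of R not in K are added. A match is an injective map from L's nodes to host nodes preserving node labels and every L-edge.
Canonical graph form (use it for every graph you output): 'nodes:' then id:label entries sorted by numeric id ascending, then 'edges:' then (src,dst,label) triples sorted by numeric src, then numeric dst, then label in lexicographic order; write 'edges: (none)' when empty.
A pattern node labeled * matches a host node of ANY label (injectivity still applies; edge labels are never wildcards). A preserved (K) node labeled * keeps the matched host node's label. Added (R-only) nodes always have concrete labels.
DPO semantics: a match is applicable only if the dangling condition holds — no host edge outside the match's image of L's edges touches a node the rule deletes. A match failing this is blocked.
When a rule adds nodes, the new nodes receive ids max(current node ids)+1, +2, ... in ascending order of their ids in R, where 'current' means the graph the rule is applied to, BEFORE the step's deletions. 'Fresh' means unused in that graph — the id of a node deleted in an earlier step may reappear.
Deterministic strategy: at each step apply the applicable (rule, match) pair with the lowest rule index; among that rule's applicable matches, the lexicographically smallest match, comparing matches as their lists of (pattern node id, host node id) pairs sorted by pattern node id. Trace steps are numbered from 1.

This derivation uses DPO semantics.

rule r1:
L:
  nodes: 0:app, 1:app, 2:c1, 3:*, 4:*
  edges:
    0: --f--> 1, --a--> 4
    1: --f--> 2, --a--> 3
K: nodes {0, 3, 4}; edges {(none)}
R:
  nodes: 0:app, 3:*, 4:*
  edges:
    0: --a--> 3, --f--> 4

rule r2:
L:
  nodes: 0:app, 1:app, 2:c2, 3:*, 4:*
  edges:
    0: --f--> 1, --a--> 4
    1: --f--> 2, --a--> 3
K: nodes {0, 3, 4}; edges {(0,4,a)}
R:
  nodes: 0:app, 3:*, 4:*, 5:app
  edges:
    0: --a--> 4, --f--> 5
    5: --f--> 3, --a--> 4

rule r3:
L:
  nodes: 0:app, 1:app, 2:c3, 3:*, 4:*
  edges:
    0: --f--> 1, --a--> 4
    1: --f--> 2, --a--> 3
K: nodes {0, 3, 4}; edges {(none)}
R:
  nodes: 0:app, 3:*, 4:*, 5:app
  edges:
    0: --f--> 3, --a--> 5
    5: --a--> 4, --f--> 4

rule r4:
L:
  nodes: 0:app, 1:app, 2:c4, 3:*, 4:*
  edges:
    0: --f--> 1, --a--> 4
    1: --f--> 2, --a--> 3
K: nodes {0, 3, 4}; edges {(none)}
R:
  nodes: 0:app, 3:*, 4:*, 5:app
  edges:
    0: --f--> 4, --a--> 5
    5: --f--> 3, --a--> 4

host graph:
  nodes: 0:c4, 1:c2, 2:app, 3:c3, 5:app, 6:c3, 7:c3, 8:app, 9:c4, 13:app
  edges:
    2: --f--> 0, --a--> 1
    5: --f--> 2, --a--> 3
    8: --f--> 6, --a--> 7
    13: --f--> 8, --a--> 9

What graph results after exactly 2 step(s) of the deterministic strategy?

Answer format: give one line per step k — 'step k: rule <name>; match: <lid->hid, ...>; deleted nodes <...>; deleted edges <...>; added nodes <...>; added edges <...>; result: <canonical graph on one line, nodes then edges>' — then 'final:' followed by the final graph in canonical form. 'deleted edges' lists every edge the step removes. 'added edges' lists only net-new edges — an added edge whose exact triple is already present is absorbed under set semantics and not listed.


step 1: rule r3; match: 0->13, 1->8, 2->6, 3->7, 4->9; deleted nodes 6, 8; deleted edges (8,6,f); (8,7,a); (13,8,f); (13,9,a); added nodes 14; added edges (13,7,f); (13,14,a); (14,9,a); (14,9,f); result: nodes: 0:c4, 1:c2, 2:app, 3:c3, 5:app, 7:c3, 9:c4, 13:app, 14:app edges: (2,0,f); (2,1,a); (5,2,f); (5,3,a); (13,7,f); (13,14,a); (14,9,a); (14,9,f)
step 2: rule r4; match: 0->5, 1->2, 2->0, 3->1, 4->3; deleted nodes 0, 2; deleted edges (2,0,f); (2,1,a); (5,2,f); (5,3,a); added nodes 15; added edges (5,3,f); (5,15,a); (15,1,f); (15,3,a); result: nodes: 1:c2, 3:c3, 5:app, 7:c3, 9:c4, 13:app, 14:app, 15:app edges: (5,3,f); (5,15,a); (13,7,f); (13,14,a); (14,9,a); (14,9,f); (15,1,f); (15,3,a)
final:
nodes: 1:c2, 3:c3, 5:app, 7:c3, 9:c4, 13:app, 14:app, 15:app
edges: (5,3,f); (5,15,a); (13,7,f); (13,14,a); (14,9,a); (14,9,f); (15,1,f); (15,3,a)


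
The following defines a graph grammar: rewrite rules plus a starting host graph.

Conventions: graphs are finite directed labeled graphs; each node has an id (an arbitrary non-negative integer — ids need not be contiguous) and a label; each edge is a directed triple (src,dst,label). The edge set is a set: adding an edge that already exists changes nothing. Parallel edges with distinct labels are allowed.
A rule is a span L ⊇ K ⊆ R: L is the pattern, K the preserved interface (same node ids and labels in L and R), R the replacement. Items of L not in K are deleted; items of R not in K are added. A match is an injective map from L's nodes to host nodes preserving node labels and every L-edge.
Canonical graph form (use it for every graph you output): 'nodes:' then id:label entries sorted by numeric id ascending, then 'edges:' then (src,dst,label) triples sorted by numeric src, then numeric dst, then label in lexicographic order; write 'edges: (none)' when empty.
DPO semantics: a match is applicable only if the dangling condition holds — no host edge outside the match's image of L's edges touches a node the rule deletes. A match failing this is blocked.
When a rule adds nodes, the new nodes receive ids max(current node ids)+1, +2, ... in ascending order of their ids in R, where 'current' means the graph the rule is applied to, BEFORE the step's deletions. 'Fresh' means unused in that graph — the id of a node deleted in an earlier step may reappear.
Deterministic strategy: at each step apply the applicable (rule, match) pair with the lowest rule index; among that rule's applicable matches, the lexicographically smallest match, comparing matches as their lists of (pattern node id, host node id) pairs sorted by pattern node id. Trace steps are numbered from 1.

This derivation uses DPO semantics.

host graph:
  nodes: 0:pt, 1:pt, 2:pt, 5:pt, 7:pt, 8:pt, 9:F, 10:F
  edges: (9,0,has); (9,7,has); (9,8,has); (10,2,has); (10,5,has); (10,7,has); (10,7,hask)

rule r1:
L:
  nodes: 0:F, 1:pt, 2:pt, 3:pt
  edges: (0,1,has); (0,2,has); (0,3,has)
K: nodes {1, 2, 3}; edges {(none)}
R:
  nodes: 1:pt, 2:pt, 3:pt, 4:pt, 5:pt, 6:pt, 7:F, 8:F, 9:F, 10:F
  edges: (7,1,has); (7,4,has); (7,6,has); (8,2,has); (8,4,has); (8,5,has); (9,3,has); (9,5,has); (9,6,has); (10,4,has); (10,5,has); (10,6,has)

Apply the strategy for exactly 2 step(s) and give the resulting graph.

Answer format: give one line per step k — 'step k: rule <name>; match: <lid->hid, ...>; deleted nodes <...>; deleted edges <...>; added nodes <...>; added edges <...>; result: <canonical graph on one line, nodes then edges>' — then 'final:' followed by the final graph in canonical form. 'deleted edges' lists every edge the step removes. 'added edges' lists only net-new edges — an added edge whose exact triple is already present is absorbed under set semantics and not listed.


step 1: rule r1; match: 0->9, 1->0, 2->7, 3->8; deleted nodes 9; deleted edges (9,0,has); (9,7,has); (9,8,has); added nodes 11, 12, 13, 14, 15, 16, 17; added edges (14,0,has); (14,11,has); (14,13,has); (15,7,has); (15,11,has); (15,12,has); (16,8,has); (16,12,has); (16,13,has); (17,11,has); (17,12,has); (17,13,has); result: nodes: 0:pt, 1:pt, 2:pt, 5:pt, 7:pt, 8:pt, 10:F, 11:pt, 12:pt, 13:pt, 14:F, 15:F, 16:F, 17:F edges: (10,2,has); (10,5,has); (10,7,has); (10,7,hask); (14,0,has); (14,11,has); (14,13,has); (15,7,has); (15,11,has); (15,12,has); (16,8,has); (16,12,has); (16,13,has); (17,11,has); (17,12,has); (17,13,has)
step 2: rule r1; match: 0->14, 1->0, 2->11, 3->13; deleted nodes 14; deleted edges (14,0,has); (14,11,has); (14,13,has); added nodes 18, 19, 20, 21, 22, 23, 24; added edges (21,0,has); (21,18,has); (21,20,has); (22,11,has); (22,18,has); (22,19,has); (23,13,has); (23,19,has); (23,20,has); (24,18,has); (24,19,has); (24,20,has); result: nodes: 0:pt, 1:pt, 2:pt, 5:pt, 7:pt, 8:pt, 10:F, 11:pt, 12:pt, 13:pt, 15:F, 16:F, 17:F, 18:pt, 19:pt, 20:pt, 21:F, 22:F, 23:F, 24:F edges: (10,2,has); (10,5,has); (10,7,has); (10,7,hask); (15,7,has); (15,11,has); (15,12,has); (16,8,has); (16,12,has); (16,13,has); (17,11,has); (17,12,has); (17,13,has); (21,0,has); (21,18,has); (21,20,has); (22,11,has); (22,18,has); (22,19,has); (23,13,has); (23,19,has); (23,20,has); (24,18,has); (24,19,has); (24,20,has)
final:
nodes: 0:pt, 1:pt, 2:pt, 5:pt, 7:pt, 8:pt, 10:F, 11:pt, 12:pt, 13:pt, 15:F, 16:F, 17:F, 18:pt, 19:pt, 20:pt, 21:F, 22:F, 23:F, 24:F
edges: (10,2,has); (10,5,has); (10,7,has); (10,7,hask); (15,7,has); (15,11,has); (15,12,has); (16,8,has); (16,12,has); (16,13,has); (17,11,has); (17,12,has); (17,13,has); (21,0,has); (21,18,has); (21,20,has); (22,11,has); (22,18,has); (22,19,has); (23,13,has); (23,19,has); (23,20,has); (24,18,has); (24,19,has); (24,20,has)
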